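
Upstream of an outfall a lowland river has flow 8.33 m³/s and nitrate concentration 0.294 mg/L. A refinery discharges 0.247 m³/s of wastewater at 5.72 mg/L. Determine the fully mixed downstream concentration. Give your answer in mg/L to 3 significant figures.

0.450 mg/L

By mass balance at complete mixing, C = (0.247·5.72 + 8.33·0.294) / (0.247 + 8.33) = 3.862/8.577 = 0.4503 mg/L.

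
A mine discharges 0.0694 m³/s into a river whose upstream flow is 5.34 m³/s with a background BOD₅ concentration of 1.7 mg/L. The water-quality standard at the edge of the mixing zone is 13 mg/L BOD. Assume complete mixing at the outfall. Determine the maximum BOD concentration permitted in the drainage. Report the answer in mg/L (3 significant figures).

882 mg/L

Mass balance: 13·5.409 = 0.0694·Cₑ + 5.34·1.7.
Cₑ = (70.32 − 9.078) / 0.0694 = 882.5 mg/L.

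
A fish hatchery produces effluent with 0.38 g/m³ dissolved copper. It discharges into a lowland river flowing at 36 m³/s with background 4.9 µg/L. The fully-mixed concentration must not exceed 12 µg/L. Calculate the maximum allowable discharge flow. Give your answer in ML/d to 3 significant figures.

60.0 ML/d

4.9 µg/L = 0.0049 mg/L.
12 µg/L = 0.012 mg/L.
Mass balance at complete mixing: C_std·(Q_w + Q_r) = Q_w·C_e + Q_r·C_b.
Rearranging, Q_w = Q_r·(C_std − C_b)/(C_e − C_std) = 36·(0.012 − 0.0049) / (0.38 − 0.012) = 0.6946 m³/s.
= 60.01 ML/d.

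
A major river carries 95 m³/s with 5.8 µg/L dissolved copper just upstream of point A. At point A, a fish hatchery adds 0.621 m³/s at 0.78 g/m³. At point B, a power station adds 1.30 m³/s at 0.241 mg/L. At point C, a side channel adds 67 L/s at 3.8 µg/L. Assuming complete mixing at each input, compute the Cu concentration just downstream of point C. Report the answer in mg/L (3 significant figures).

5.8 µg/L = 0.0058 mg/L.
After input A: C = (95·0.0058 + 0.621·0.78) / 95.62 = 0.01083 mg/L.
After input B: C = (95.62·0.01083 + 1.3·0.241) / 96.92 = 0.01392 mg/L.
67 L/s = 0.067 m³/s.
3.8 µg/L = 0.0038 mg/L.
After input C: C = (96.92·0.01392 + 0.067·0.0038) / 96.99 = 0.01391 mg/L.

0.0139 mg/L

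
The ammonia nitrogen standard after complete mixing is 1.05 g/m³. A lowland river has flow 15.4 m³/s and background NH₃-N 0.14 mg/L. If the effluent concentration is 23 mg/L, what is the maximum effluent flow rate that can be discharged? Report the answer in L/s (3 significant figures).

638 L/s

Mass balance at complete mixing: C_std·(Q_w + Q_r) = Q_w·C_e + Q_r·C_b.
Rearranging, Q_w = Q_r·(C_std − C_b)/(C_e − C_std) = 15.4·(1.05 − 0.14) / (23 − 1.05) = 0.6385 m³/s.
= 638.5 L/s.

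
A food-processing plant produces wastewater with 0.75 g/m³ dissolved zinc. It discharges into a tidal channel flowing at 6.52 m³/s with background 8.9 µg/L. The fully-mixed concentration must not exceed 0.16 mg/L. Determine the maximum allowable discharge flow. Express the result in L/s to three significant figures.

1670 L/s

8.9 µg/L = 0.0089 mg/L.
Mass balance at complete mixing: C_std·(Q_w + Q_r) = Q_w·C_e + Q_r·C_b.
Rearranging, Q_w = Q_r·(C_std − C_b)/(C_e − C_std) = 6.52·(0.16 − 0.0089) / (0.75 − 0.16) = 1.67 m³/s.
= 1670 L/s.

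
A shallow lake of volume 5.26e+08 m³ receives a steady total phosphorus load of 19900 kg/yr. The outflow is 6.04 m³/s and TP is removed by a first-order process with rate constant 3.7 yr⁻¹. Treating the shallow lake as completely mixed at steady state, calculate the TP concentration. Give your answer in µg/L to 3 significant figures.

9.31 µg/L

Outflow Q = 6.04 m³/s × 3.156e+07 s/yr = 1.906e+08 m³/yr.
Steady-state CSTR mass balance: W = Q·C + k·V·C, so C = W/(Q + kV).
Q + kV = 1.906e+08 + 3.7·5.26e+08 = 2.137e+09 m³/yr.
C = 19900/2.137e+09 = 9.313e-06 kg/m³ = 0.009313 mg/L = 9.313 µg/L.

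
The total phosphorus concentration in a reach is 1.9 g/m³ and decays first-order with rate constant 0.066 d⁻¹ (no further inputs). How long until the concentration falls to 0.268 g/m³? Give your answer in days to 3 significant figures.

29.7 d

t = ln(C₀/C)/k = ln(1.9/0.268)/0.066 = 1.959/0.066 = 29.68 d.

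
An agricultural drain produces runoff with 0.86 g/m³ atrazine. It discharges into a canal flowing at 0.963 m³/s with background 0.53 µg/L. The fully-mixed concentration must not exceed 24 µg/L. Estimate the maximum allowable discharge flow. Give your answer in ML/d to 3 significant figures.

0.53 µg/L = 0.00053 mg/L.
24 µg/L = 0.024 mg/L.
Mass balance at complete mixing: C_std·(Q_w + Q_r) = Q_w·C_e + Q_r·C_b.
Rearranging, Q_w = Q_r·(C_std − C_b)/(C_e − C_std) = 0.963·(0.024 − 0.00053) / (0.86 − 0.024) = 0.02704 m³/s.
= 2.336 ML/d.

2.34 ML/d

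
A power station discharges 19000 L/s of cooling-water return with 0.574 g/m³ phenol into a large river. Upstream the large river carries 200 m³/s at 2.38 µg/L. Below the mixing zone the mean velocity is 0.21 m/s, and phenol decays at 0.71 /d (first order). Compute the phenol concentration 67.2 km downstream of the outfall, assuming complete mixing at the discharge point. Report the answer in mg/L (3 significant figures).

19000 L/s = 19 m³/s.
2.38 µg/L = 0.00238 mg/L.
After complete mixing, C₀ = (19·0.574 + 200·0.00238) / 219 = 0.05197 mg/L.
Travel time t = 6.72e+04 m / 0.21 m/s = 3.2e+05 s = 3.704 d.
C = 0.05197·exp(−0.71·3.704) = 0.05197·0.07211 = 0.003747 mg/L.

0.00375 mg/L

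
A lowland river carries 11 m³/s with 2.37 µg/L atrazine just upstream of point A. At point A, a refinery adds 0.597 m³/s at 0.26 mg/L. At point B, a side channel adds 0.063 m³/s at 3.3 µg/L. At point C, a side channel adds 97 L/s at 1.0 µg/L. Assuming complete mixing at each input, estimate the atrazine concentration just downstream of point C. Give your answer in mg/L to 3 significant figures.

0.0154 mg/L

2.37 µg/L = 0.00237 mg/L.
After input A: C = (11·0.00237 + 0.597·0.26) / 11.6 = 0.01563 mg/L.
3.3 µg/L = 0.0033 mg/L.
After input B: C = (11.6·0.01563 + 0.063·0.0033) / 11.66 = 0.01557 mg/L.
97 L/s = 0.097 m³/s.
1.0 µg/L = 0.001 mg/L.
After input C: C = (11.66·0.01557 + 0.097·0.001) / 11.76 = 0.01545 mg/L.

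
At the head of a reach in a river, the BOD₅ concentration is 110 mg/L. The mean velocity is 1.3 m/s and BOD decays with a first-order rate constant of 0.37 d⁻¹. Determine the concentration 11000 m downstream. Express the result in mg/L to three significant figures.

106 mg/L

Travel time t = 11000 m / 1.3 m/s = 1.1e+04/1.3 = 8462 s = 0.09793 d.
First-order decay: C = 110·exp(−0.37·0.09793) = 110·0.9644 = 106.1 mg/L.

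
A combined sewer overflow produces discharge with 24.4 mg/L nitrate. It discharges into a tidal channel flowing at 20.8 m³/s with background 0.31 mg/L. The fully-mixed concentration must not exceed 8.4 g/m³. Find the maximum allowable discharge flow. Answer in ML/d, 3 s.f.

Mass balance at complete mixing: C_std·(Q_w + Q_r) = Q_w·C_e + Q_r·C_b.
Rearranging, Q_w = Q_r·(C_std − C_b)/(C_e − C_std) = 20.8·(8.4 − 0.31) / (24.4 − 8.4) = 10.52 m³/s.
= 908.7 ML/d.

909 ML/d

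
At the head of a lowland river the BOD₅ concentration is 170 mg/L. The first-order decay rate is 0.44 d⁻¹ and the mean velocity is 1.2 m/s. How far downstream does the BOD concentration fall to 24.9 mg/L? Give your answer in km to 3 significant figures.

453 km

From C = C₀·e^(−kt), t = ln(C₀/C)/k = ln(170/24.9)/0.44 = 1.921/0.44 = 4.366 d.
Distance = v·t = 1.2 m/s × 3.772e+05 s = 4.526e+05 m = 452.6 km.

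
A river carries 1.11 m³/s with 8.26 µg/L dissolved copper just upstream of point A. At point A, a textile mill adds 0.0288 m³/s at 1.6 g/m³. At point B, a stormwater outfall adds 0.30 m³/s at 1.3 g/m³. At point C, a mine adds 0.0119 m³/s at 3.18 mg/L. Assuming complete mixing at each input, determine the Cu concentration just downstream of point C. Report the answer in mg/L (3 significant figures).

0.333 mg/L

8.26 µg/L = 0.00826 mg/L.
After input A: C = (1.11·0.00826 + 0.0288·1.6) / 1.139 = 0.04851 mg/L.
After input B: C = (1.139·0.04851 + 0.3·1.3) / 1.439 = 0.3095 mg/L.
After input C: C = (1.439·0.3095 + 0.0119·3.18) / 1.451 = 0.333 mg/L.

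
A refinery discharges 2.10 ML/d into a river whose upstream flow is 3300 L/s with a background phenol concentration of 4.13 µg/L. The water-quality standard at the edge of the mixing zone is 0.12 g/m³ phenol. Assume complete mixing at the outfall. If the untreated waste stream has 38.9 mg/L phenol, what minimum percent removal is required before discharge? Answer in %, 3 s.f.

59.2 %

2.10 ML/d = 0.02431 m³/s.
3300 L/s = 3.3 m³/s.
4.13 µg/L = 0.00413 mg/L.
Mass balance: 0.12·3.324 = 0.02431·Cₑ + 3.3·0.00413.
Cₑ = (0.3989 − 0.01363) / 0.02431 = 15.85 mg/L.
Required removal = 1 − 15.85/38.9 = 59.25 %.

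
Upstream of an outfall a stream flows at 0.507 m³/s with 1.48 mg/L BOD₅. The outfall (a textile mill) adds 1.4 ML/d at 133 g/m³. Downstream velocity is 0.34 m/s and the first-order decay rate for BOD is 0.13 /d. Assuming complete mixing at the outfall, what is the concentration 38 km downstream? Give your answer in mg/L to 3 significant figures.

4.69 mg/L

1.4 ML/d = 0.0162 m³/s.
After complete mixing, C₀ = (0.0162·133 + 0.507·1.48) / 0.5232 = 5.553 mg/L.
Travel time t = 3.8e+04 m / 0.34 m/s = 1.118e+05 s = 1.294 d.
C = 5.553·exp(−0.13·1.294) = 5.553·0.8452 = 4.694 mg/L.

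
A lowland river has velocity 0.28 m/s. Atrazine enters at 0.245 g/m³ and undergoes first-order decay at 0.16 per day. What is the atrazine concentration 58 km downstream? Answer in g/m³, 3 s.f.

Travel time t = 58 km / 0.28 m/s = 5.8e+04/0.28 = 2.071e+05 s = 2.397 d.
First-order decay: C = 0.245·exp(−0.16·2.397) = 0.245·0.6814 = 0.1669 g/m³.

0.167 g/m³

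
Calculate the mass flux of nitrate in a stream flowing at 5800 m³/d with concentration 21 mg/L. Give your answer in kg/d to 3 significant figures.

122 kg/d

5800 m³/d = 0.06713 m³/s.
Mass flux = Q·C = 0.06713 m³/s × 21 g/m³ = 1.41 g/s.
= 1.41 g/s × 86.4 = 121.8 kg/d.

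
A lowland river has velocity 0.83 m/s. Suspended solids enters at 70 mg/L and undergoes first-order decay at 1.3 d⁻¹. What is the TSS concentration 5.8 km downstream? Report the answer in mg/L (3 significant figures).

63.0 mg/L

Travel time t = 5.8 km / 0.83 m/s = 5800/0.83 = 6988 s = 0.08088 d.
First-order decay: C = 70·exp(−1.3·0.08088) = 70·0.9002 = 63.01 mg/L.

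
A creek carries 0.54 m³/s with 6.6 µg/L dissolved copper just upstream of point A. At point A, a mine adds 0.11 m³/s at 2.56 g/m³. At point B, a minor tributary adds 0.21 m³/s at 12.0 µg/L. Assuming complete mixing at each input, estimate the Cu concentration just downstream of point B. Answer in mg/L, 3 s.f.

0.335 mg/L

6.6 µg/L = 0.0066 mg/L.
After input A: C = (0.54·0.0066 + 0.11·2.56) / 0.65 = 0.4387 mg/L.
12.0 µg/L = 0.012 mg/L.
After input B: C = (0.65·0.4387 + 0.21·0.012) / 0.86 = 0.3345 mg/L.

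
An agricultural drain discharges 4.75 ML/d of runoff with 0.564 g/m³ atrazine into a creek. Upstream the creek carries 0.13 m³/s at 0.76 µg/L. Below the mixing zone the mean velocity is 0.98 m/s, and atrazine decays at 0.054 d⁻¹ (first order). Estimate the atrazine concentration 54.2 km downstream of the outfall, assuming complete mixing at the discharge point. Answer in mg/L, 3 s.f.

0.162 mg/L

4.75 ML/d = 0.05498 m³/s.
0.76 µg/L = 0.00076 mg/L.
After complete mixing, C₀ = (0.05498·0.564 + 0.13·0.00076) / 0.185 = 0.1682 mg/L.
Travel time t = 5.42e+04 m / 0.98 m/s = 5.531e+04 s = 0.6401 d.
C = 0.1682·exp(−0.054·0.6401) = 0.1682·0.966 = 0.1624 mg/L.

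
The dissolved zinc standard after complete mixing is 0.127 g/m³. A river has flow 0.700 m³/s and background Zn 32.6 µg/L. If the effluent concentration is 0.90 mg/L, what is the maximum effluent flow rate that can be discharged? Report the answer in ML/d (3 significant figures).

32.6 µg/L = 0.0326 mg/L.
Mass balance at complete mixing: C_std·(Q_w + Q_r) = Q_w·C_e + Q_r·C_b.
Rearranging, Q_w = Q_r·(C_std − C_b)/(C_e − C_std) = 0.700·(0.127 − 0.0326) / (0.9 − 0.127) = 0.08549 m³/s.
= 7.386 ML/d.

7.39 ML/d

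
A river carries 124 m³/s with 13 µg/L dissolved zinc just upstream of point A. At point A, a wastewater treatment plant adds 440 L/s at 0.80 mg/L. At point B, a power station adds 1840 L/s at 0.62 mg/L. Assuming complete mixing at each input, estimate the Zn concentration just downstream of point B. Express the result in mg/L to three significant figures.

13 µg/L = 0.013 mg/L.
440 L/s = 0.44 m³/s.
After input A: C = (124·0.013 + 0.44·0.8) / 124.4 = 0.01578 mg/L.
1840 L/s = 1.84 m³/s.
After input B: C = (124.4·0.01578 + 1.84·0.62) / 126.3 = 0.02459 mg/L.

0.0246 mg/L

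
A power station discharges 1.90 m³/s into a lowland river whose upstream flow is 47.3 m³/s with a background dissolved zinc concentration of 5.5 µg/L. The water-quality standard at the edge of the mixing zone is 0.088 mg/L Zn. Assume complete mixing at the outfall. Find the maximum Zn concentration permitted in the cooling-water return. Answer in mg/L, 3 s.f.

2.14 mg/L

5.5 µg/L = 0.0055 mg/L.
Mass balance: 0.088·49.2 = 1.9·Cₑ + 47.3·0.0055.
Cₑ = (4.33 − 0.2601) / 1.9 = 2.142 mg/L.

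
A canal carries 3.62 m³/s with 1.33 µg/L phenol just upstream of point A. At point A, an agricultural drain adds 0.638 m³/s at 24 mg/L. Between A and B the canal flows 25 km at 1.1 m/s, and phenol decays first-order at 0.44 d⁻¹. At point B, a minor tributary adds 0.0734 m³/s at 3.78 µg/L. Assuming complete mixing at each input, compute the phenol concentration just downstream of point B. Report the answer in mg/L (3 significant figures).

3.15 mg/L

1.33 µg/L = 0.00133 mg/L.
After input A: C = (3.62·0.00133 + 0.638·24) / 4.258 = 3.597 mg/L.
Over the 25 km reach to input B (t = 2.273e+04 s = 0.263 d), decay gives C = 3.597·exp(−0.44·0.263) = 3.204 mg/L.
3.78 µg/L = 0.00378 mg/L.
After input B: C = (4.258·3.204 + 0.0734·0.00378) / 4.331 = 3.15 mg/L.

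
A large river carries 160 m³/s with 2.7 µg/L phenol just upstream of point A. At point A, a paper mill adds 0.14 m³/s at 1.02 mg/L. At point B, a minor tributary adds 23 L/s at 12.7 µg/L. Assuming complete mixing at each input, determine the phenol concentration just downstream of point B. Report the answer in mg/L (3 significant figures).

0.00359 mg/L

2.7 µg/L = 0.0027 mg/L.
After input A: C = (160·0.0027 + 0.14·1.02) / 160.1 = 0.003589 mg/L.
23 L/s = 0.023 m³/s.
12.7 µg/L = 0.0127 mg/L.
After input B: C = (160.1·0.003589 + 0.023·0.0127) / 160.2 = 0.003591 mg/L.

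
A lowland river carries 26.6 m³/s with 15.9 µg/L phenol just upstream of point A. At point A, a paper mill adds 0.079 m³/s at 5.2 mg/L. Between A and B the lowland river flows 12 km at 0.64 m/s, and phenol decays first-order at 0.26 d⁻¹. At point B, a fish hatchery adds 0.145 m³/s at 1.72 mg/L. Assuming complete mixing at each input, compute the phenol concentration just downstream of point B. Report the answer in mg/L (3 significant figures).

15.9 µg/L = 0.0159 mg/L.
After input A: C = (26.6·0.0159 + 0.079·5.2) / 26.68 = 0.03125 mg/L.
Over the 12 km reach to input B (t = 1.875e+04 s = 0.217 d), decay gives C = 0.03125·exp(−0.26·0.217) = 0.02954 mg/L.
After input B: C = (26.68·0.02954 + 0.145·1.72) / 26.82 = 0.03867 mg/L.

0.0387 mg/L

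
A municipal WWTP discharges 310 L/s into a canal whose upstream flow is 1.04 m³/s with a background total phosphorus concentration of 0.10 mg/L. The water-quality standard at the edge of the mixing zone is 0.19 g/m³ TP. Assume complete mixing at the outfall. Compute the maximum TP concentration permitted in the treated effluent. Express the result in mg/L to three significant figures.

310 L/s = 0.31 m³/s.
Mass balance: 0.19·1.35 = 0.31·Cₑ + 1.04·0.1.
Cₑ = (0.2565 − 0.104) / 0.31 = 0.4919 mg/L.

0.492 mg/L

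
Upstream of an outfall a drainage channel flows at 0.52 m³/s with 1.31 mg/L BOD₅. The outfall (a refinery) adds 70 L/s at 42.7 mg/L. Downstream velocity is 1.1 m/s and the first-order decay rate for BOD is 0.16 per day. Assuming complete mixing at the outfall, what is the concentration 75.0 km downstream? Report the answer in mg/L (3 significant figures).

70 L/s = 0.07 m³/s.
After complete mixing, C₀ = (0.07·42.7 + 0.52·1.31) / 0.59 = 6.221 mg/L.
Travel time t = 7.5e+04 m / 1.1 m/s = 6.818e+04 s = 0.7891 d.
C = 6.221·exp(−0.16·0.7891) = 6.221·0.8814 = 5.483 mg/L.

5.48 mg/L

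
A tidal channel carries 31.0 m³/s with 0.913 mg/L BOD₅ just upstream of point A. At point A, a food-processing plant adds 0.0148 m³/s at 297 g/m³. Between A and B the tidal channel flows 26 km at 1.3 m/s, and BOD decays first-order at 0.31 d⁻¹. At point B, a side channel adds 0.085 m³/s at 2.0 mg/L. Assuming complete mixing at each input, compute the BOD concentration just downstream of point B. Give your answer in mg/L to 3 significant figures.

0.984 mg/L

After input A: C = (31·0.913 + 0.0148·297) / 31.01 = 1.054 mg/L.
Over the 26 km reach to input B (t = 2e+04 s = 0.2315 d), decay gives C = 1.054·exp(−0.31·0.2315) = 0.9813 mg/L.
After input B: C = (31.01·0.9813 + 0.085·2) / 31.1 = 0.9841 mg/L.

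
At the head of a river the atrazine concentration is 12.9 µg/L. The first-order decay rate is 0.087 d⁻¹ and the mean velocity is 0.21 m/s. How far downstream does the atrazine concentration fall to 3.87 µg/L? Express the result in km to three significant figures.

From C = C₀·e^(−kt), t = ln(C₀/C)/k = ln(12.9/3.87)/0.087 = 1.204/0.087 = 13.84 d.
Distance = v·t = 0.21 m/s × 1.196e+06 s = 2.511e+05 m = 251.1 km.

251 km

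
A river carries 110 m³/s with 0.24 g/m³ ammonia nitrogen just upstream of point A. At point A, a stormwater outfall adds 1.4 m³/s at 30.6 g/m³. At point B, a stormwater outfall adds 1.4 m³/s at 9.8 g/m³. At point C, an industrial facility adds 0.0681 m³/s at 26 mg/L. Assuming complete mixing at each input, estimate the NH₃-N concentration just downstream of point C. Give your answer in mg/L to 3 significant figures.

0.751 mg/L

After input A: C = (110·0.24 + 1.4·30.6) / 111.4 = 0.6215 mg/L.
After input B: C = (111.4·0.6215 + 1.4·9.8) / 112.8 = 0.7355 mg/L.
After input C: C = (112.8·0.7355 + 0.0681·26) / 112.9 = 0.7507 mg/L.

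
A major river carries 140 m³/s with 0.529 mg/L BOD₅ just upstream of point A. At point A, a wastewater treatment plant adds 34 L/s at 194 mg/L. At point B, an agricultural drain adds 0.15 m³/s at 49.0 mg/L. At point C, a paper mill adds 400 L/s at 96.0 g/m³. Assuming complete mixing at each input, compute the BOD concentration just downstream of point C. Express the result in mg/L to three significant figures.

0.899 mg/L

34 L/s = 0.034 m³/s.
After input A: C = (140·0.529 + 0.034·194) / 140 = 0.576 mg/L.
After input B: C = (140·0.576 + 0.15·49) / 140.2 = 0.6278 mg/L.
400 L/s = 0.4 m³/s.
After input C: C = (140.2·0.6278 + 0.4·96) / 140.6 = 0.8991 mg/L.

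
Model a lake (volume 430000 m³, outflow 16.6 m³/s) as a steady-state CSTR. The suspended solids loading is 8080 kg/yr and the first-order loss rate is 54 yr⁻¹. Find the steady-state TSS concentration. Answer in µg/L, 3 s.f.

Outflow Q = 16.6 m³/s × 3.156e+07 s/yr = 5.239e+08 m³/yr.
Steady-state CSTR mass balance: W = Q·C + k·V·C, so C = W/(Q + kV).
Q + kV = 5.239e+08 + 54·430000 = 5.471e+08 m³/yr.
C = 8080/5.471e+08 = 1.477e-05 kg/m³ = 0.01477 mg/L = 14.77 µg/L.

14.8 µg/L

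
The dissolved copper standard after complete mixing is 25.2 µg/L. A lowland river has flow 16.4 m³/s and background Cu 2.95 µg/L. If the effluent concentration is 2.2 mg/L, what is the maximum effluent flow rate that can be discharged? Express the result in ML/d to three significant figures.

2.95 µg/L = 0.00295 mg/L.
25.2 µg/L = 0.0252 mg/L.
Mass balance at complete mixing: C_std·(Q_w + Q_r) = Q_w·C_e + Q_r·C_b.
Rearranging, Q_w = Q_r·(C_std − C_b)/(C_e − C_std) = 16.4·(0.0252 − 0.00295) / (2.2 − 0.0252) = 0.1678 m³/s.
= 14.5 ML/d.

14.5 ML/d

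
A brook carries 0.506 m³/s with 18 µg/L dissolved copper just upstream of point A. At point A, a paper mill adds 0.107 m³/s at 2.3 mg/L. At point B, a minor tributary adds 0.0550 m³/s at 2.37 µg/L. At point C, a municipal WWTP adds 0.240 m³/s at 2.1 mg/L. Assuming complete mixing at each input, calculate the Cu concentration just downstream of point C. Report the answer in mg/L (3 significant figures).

18 µg/L = 0.018 mg/L.
After input A: C = (0.506·0.018 + 0.107·2.3) / 0.613 = 0.4163 mg/L.
2.37 µg/L = 0.00237 mg/L.
After input B: C = (0.613·0.4163 + 0.055·0.00237) / 0.668 = 0.3822 mg/L.
After input C: C = (0.668·0.3822 + 0.24·2.1) / 0.908 = 0.8363 mg/L.

0.836 mg/L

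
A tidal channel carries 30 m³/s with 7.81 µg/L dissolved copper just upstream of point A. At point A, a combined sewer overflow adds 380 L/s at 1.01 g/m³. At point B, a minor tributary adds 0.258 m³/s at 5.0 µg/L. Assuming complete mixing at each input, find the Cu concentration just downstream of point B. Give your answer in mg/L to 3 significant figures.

7.81 µg/L = 0.00781 mg/L.
380 L/s = 0.38 m³/s.
After input A: C = (30·0.00781 + 0.38·1.01) / 30.38 = 0.02035 mg/L.
5.0 µg/L = 0.005 mg/L.
After input B: C = (30.38·0.02035 + 0.258·0.005) / 30.64 = 0.02022 mg/L.

0.0202 mg/L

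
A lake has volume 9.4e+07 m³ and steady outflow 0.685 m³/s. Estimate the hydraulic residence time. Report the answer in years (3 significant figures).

4.35 yr

Q = 0.685 m³/s × 3.156e+07 s/yr = 2.162e+07 m³/yr.
Hydraulic residence time τ = V/Q = 9.4e+07/2.162e+07 = 4.348 yr.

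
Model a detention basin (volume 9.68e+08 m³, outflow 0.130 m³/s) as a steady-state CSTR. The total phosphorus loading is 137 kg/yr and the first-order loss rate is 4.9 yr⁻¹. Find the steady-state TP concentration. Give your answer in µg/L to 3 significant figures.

Outflow Q = 0.130 m³/s × 3.156e+07 s/yr = 4.102e+06 m³/yr.
Steady-state CSTR mass balance: W = Q·C + k·V·C, so C = W/(Q + kV).
Q + kV = 4.102e+06 + 4.9·9.68e+08 = 4.747e+09 m³/yr.
C = 137/4.747e+09 = 2.886e-08 kg/m³ = 2.886e-05 mg/L = 0.02886 µg/L.

0.0289 µg/L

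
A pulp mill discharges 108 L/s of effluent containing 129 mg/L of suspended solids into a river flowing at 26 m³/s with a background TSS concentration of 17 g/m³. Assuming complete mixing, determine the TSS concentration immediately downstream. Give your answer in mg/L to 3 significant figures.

108 L/s = 0.108 m³/s.
Flow-weighted mixing gives C = (0.108·129 + 26·17) / (0.108 + 26) = 455.9/26.11 = 17.46 mg/L.

17.5 mg/L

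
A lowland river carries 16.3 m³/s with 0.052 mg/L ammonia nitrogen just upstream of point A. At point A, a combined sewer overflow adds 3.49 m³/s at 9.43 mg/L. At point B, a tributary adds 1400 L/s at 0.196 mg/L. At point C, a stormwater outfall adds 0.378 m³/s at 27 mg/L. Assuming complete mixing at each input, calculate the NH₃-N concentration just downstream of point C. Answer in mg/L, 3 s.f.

2.05 mg/L

After input A: C = (16.3·0.052 + 3.49·9.43) / 19.79 = 1.706 mg/L.
1400 L/s = 1.4 m³/s.
After input B: C = (19.79·1.706 + 1.4·0.196) / 21.19 = 1.606 mg/L.
After input C: C = (21.19·1.606 + 0.378·27) / 21.57 = 2.051 mg/L.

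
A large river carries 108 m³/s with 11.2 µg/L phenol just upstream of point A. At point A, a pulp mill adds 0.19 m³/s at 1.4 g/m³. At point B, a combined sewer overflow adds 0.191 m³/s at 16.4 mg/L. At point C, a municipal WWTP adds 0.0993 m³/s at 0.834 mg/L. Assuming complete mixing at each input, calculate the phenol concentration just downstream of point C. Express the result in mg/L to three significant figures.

11.2 µg/L = 0.0112 mg/L.
After input A: C = (108·0.0112 + 0.19·1.4) / 108.2 = 0.01364 mg/L.
After input B: C = (108.2·0.01364 + 0.191·16.4) / 108.4 = 0.04252 mg/L.
After input C: C = (108.4·0.04252 + 0.0993·0.834) / 108.5 = 0.04324 mg/L.

0.0432 mg/L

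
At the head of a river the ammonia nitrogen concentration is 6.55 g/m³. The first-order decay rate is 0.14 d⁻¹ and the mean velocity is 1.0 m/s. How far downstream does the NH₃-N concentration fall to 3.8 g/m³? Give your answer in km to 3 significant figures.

From C = C₀·e^(−kt), t = ln(C₀/C)/k = ln(6.55/3.8)/0.14 = 0.5445/0.14 = 3.889 d.
Distance = v·t = 1.0 m/s × 3.36e+05 s = 3.36e+05 m = 336 km.

336 km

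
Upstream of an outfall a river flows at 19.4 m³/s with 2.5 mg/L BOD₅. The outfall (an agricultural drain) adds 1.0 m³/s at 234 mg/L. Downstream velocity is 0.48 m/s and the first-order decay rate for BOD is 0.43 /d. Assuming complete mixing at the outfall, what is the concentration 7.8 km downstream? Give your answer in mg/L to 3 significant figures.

12.8 mg/L

After complete mixing, C₀ = (1·234 + 19.4·2.5) / 20.4 = 13.85 mg/L.
Travel time t = 7800 m / 0.48 m/s = 1.625e+04 s = 0.1881 d.
C = 13.85·exp(−0.43·0.1881) = 13.85·0.9223 = 12.77 mg/L.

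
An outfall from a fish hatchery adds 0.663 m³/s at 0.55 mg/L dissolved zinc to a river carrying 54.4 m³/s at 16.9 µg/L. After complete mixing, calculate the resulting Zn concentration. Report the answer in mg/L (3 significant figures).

0.0233 mg/L

16.9 µg/L = 0.0169 mg/L.
Flow-weighted mixing gives C = (0.663·0.55 + 54.4·0.0169) / (0.663 + 54.4) = 1.284/55.06 = 0.02332 mg/L.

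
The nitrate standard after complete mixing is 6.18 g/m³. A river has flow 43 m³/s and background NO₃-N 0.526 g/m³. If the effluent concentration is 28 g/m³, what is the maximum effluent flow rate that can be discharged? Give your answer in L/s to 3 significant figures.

Mass balance at complete mixing: C_std·(Q_w + Q_r) = Q_w·C_e + Q_r·C_b.
Rearranging, Q_w = Q_r·(C_std − C_b)/(C_e − C_std) = 43·(6.18 − 0.526) / (28 − 6.18) = 11.14 m³/s.
= 1.114e+04 L/s.

11100 L/s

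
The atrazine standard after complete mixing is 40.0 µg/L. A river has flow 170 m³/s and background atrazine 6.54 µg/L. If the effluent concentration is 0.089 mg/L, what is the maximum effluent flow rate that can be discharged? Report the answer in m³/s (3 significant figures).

116 m³/s

6.54 µg/L = 0.00654 mg/L.
40.0 µg/L = 0.04 mg/L.
Mass balance at complete mixing: C_std·(Q_w + Q_r) = Q_w·C_e + Q_r·C_b.
Rearranging, Q_w = Q_r·(C_std − C_b)/(C_e − C_std) = 170·(0.04 − 0.00654) / (0.089 − 0.04) = 116.1 m³/s.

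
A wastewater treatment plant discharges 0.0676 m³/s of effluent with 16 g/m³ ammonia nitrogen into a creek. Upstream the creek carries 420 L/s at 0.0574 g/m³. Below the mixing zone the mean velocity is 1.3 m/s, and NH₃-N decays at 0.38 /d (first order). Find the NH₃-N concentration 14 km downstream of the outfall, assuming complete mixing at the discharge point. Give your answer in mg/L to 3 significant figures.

2.16 mg/L

420 L/s = 0.42 m³/s.
After complete mixing, C₀ = (0.0676·16 + 0.42·0.0574) / 0.4876 = 2.268 mg/L.
Travel time t = 1.4e+04 m / 1.3 m/s = 1.077e+04 s = 0.1246 d.
C = 2.268·exp(−0.38·0.1246) = 2.268·0.9537 = 2.163 mg/L.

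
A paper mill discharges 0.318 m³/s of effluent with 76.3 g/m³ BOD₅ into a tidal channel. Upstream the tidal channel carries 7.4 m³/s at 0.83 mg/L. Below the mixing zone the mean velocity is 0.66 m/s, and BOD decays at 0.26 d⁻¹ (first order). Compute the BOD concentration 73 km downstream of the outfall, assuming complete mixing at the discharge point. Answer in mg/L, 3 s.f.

2.82 mg/L

After complete mixing, C₀ = (0.318·76.3 + 7.4·0.83) / 7.718 = 3.94 mg/L.
Travel time t = 7.3e+04 m / 0.66 m/s = 1.106e+05 s = 1.28 d.
C = 3.94·exp(−0.26·1.28) = 3.94·0.7169 = 2.824 mg/L.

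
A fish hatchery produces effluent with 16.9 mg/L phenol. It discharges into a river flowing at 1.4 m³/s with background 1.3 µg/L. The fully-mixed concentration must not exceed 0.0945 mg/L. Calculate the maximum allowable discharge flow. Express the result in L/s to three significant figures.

7.76 L/s

1.3 µg/L = 0.0013 mg/L.
Mass balance at complete mixing: C_std·(Q_w + Q_r) = Q_w·C_e + Q_r·C_b.
Rearranging, Q_w = Q_r·(C_std − C_b)/(C_e − C_std) = 1.4·(0.0945 − 0.0013) / (16.9 − 0.0945) = 0.007764 m³/s.
= 7.764 L/s.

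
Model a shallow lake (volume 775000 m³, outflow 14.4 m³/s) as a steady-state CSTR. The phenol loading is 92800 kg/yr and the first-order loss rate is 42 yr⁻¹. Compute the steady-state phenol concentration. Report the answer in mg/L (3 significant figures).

0.191 mg/L

Outflow Q = 14.4 m³/s × 3.156e+07 s/yr = 4.544e+08 m³/yr.
Steady-state CSTR mass balance: W = Q·C + k·V·C, so C = W/(Q + kV).
Q + kV = 4.544e+08 + 42·775000 = 4.87e+08 m³/yr.
C = 92800/4.87e+08 = 0.0001906 kg/m³ = 0.1906 mg/L.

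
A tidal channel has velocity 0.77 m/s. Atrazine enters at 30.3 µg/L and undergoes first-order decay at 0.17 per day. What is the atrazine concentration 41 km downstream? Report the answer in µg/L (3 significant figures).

Travel time t = 41 km / 0.77 m/s = 4.1e+04/0.77 = 5.325e+04 s = 0.6163 d.
First-order decay: C = 30.3·exp(−0.17·0.6163) = 30.3·0.9005 = 27.29 µg/L.

27.3 µg/L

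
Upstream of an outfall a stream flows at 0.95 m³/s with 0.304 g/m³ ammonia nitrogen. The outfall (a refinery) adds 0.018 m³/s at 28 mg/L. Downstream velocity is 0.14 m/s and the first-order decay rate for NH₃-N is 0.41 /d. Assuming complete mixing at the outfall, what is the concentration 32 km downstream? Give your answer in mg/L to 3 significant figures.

0.277 mg/L

After complete mixing, C₀ = (0.018·28 + 0.95·0.304) / 0.968 = 0.819 mg/L.
Travel time t = 3.2e+04 m / 0.14 m/s = 2.286e+05 s = 2.646 d.
C = 0.819·exp(−0.41·2.646) = 0.819·0.338 = 0.2768 mg/L.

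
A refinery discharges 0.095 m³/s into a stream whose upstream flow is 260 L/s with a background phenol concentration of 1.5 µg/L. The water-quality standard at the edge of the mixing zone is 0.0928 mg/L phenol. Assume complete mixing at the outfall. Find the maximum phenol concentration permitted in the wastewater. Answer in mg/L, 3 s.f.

260 L/s = 0.26 m³/s.
1.5 µg/L = 0.0015 mg/L.
Mass balance: 0.0928·0.355 = 0.095·Cₑ + 0.26·0.0015.
Cₑ = (0.03294 − 0.00039) / 0.095 = 0.3427 mg/L.

0.343 mg/L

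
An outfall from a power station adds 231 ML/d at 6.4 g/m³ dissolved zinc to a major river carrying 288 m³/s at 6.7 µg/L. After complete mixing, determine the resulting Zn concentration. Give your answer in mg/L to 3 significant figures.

231 ML/d = 2.674 m³/s.
6.7 µg/L = 0.0067 mg/L.
Conservation of mass across the mixing zone: C = (2.674·6.4 + 288·0.0067) / (2.674 + 288) = 19.04/290.7 = 0.06551 mg/L.

0.0655 mg/L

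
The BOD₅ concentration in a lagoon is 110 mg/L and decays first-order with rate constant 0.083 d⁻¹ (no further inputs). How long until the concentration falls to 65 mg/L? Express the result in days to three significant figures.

t = ln(C₀/C)/k = ln(110/65)/0.083 = 0.5261/0.083 = 6.338 d.

6.34 d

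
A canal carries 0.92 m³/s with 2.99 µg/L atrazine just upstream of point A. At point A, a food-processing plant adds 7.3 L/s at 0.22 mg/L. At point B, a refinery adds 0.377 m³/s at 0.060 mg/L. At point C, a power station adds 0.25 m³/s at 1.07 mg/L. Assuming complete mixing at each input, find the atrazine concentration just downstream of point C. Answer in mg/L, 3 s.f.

0.189 mg/L

2.99 µg/L = 0.00299 mg/L.
7.3 L/s = 0.0073 m³/s.
After input A: C = (0.92·0.00299 + 0.0073·0.22) / 0.9273 = 0.004698 mg/L.
After input B: C = (0.9273·0.004698 + 0.377·0.06) / 1.304 = 0.02068 mg/L.
After input C: C = (1.304·0.02068 + 0.25·1.07) / 1.554 = 0.1895 mg/L.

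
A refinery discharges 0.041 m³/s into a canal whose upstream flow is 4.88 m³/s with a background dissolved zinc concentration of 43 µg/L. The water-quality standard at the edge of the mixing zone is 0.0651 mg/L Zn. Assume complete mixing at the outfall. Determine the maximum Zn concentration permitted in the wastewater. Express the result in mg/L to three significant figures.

43 µg/L = 0.043 mg/L.
Mass balance: 0.0651·4.921 = 0.041·Cₑ + 4.88·0.043.
Cₑ = (0.3204 − 0.2098) / 0.041 = 2.696 mg/L.

2.70 mg/L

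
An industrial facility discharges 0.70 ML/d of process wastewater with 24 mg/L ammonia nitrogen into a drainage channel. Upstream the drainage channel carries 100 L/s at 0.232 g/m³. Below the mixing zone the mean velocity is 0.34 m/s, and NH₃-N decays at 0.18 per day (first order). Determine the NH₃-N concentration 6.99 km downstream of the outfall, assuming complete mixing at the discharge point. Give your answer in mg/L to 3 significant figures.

0.70 ML/d = 0.008102 m³/s.
100 L/s = 0.1 m³/s.
After complete mixing, C₀ = (0.008102·24 + 0.1·0.232) / 0.1081 = 2.013 mg/L.
Travel time t = 6990 m / 0.34 m/s = 2.056e+04 s = 0.2379 d.
C = 2.013·exp(−0.18·0.2379) = 2.013·0.9581 = 1.929 mg/L.

1.93 mg/L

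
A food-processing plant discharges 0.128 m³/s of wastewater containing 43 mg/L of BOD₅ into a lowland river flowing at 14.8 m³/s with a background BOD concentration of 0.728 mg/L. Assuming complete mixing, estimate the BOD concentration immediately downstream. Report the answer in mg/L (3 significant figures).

Flow-weighted mixing gives C = (0.128·43 + 14.8·0.728) / (0.128 + 14.8) = 16.28/14.93 = 1.09 mg/L.

1.09 mg/L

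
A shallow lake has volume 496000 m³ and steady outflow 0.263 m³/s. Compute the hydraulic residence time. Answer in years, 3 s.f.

0.0598 yr

Q = 0.263 m³/s × 3.156e+07 s/yr = 8.3e+06 m³/yr.
Hydraulic residence time τ = V/Q = 496000/8.3e+06 = 0.05976 yr.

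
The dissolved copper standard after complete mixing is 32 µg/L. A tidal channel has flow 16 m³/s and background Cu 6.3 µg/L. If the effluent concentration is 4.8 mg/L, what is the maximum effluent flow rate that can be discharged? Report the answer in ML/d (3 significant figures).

6.3 µg/L = 0.0063 mg/L.
32 µg/L = 0.032 mg/L.
Mass balance at complete mixing: C_std·(Q_w + Q_r) = Q_w·C_e + Q_r·C_b.
Rearranging, Q_w = Q_r·(C_std − C_b)/(C_e − C_std) = 16·(0.032 − 0.0063) / (4.8 − 0.032) = 0.08624 m³/s.
= 7.451 ML/d.

7.45 ML/d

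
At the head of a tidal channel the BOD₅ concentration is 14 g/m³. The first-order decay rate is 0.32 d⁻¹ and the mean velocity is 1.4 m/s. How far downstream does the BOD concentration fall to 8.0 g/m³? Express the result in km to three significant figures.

212 km

From C = C₀·e^(−kt), t = ln(C₀/C)/k = ln(14/8.0)/0.32 = 0.5596/0.32 = 1.749 d.
Distance = v·t = 1.4 m/s × 1.511e+05 s = 2.115e+05 m = 211.5 km.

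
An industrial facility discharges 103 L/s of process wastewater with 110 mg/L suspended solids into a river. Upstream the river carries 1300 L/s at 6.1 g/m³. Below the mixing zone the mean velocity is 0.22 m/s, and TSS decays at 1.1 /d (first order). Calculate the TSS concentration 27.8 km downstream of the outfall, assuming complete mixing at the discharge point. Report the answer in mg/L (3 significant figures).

103 L/s = 0.103 m³/s.
1300 L/s = 1.3 m³/s.
After complete mixing, C₀ = (0.103·110 + 1.3·6.1) / 1.403 = 13.73 mg/L.
Travel time t = 2.78e+04 m / 0.22 m/s = 1.264e+05 s = 1.463 d.
C = 13.73·exp(−1.1·1.463) = 13.73·0.2001 = 2.747 mg/L.

2.75 mg/L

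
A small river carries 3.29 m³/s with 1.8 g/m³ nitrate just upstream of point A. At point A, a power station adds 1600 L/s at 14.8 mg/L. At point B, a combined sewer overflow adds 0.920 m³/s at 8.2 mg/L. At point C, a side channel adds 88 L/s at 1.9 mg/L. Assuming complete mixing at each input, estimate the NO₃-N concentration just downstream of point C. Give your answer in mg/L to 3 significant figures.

1600 L/s = 1.6 m³/s.
After input A: C = (3.29·1.8 + 1.6·14.8) / 4.89 = 6.054 mg/L.
After input B: C = (4.89·6.054 + 0.92·8.2) / 5.81 = 6.393 mg/L.
88 L/s = 0.088 m³/s.
After input C: C = (5.81·6.393 + 0.088·1.9) / 5.898 = 6.326 mg/L.

6.33 mg/L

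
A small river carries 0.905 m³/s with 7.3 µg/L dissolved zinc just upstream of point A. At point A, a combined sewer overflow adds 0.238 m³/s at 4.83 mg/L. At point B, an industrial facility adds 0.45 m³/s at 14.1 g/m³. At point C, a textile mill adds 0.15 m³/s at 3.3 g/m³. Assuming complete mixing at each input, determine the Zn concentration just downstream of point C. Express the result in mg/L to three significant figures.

4.59 mg/L

7.3 µg/L = 0.0073 mg/L.
After input A: C = (0.905·0.0073 + 0.238·4.83) / 1.143 = 1.012 mg/L.
After input B: C = (1.143·1.012 + 0.45·14.1) / 1.593 = 4.709 mg/L.
After input C: C = (1.593·4.709 + 0.15·3.3) / 1.743 = 4.588 mg/L.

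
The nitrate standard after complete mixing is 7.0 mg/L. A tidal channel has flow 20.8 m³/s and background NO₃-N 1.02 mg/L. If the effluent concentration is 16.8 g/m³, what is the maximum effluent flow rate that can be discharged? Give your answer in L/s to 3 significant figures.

12700 L/s

Mass balance at complete mixing: C_std·(Q_w + Q_r) = Q_w·C_e + Q_r·C_b.
Rearranging, Q_w = Q_r·(C_std − C_b)/(C_e − C_std) = 20.8·(7 − 1.02) / (16.8 − 7) = 12.69 m³/s.
= 1.269e+04 L/s.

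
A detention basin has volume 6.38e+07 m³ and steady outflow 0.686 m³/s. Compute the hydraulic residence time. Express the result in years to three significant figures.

Q = 0.686 m³/s × 3.156e+07 s/yr = 2.165e+07 m³/yr.
Hydraulic residence time τ = V/Q = 6.38e+07/2.165e+07 = 2.947 yr.

2.95 yr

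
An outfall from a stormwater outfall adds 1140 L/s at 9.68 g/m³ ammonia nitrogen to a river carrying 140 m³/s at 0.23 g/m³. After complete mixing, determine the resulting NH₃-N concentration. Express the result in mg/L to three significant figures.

1140 L/s = 1.14 m³/s.
Conservation of mass across the mixing zone: C = (1.14·9.68 + 140·0.23) / (1.14 + 140) = 43.24/141.1 = 0.3063 mg/L.

0.306 mg/L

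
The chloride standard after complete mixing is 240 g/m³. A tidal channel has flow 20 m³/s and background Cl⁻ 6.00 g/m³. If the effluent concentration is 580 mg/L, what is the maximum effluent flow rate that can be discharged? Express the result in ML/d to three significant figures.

Mass balance at complete mixing: C_std·(Q_w + Q_r) = Q_w·C_e + Q_r·C_b.
Rearranging, Q_w = Q_r·(C_std − C_b)/(C_e − C_std) = 20·(240 − 6) / (580 − 240) = 13.76 m³/s.
= 1189 ML/d.

1190 ML/d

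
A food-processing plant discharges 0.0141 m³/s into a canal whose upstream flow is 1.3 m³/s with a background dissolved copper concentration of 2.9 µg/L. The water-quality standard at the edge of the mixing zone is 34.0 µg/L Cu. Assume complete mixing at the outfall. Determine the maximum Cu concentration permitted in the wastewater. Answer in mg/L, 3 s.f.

2.9 µg/L = 0.0029 mg/L.
34.0 µg/L = 0.034 mg/L.
Mass balance: 0.034·1.314 = 0.0141·Cₑ + 1.3·0.0029.
Cₑ = (0.04468 − 0.00377) / 0.0141 = 2.901 mg/L.

2.90 mg/L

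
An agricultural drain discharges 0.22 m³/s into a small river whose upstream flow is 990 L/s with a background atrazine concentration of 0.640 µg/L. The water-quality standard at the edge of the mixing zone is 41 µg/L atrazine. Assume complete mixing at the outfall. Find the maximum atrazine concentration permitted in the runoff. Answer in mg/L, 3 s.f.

990 L/s = 0.99 m³/s.
0.640 µg/L = 0.00064 mg/L.
41 µg/L = 0.041 mg/L.
Mass balance: 0.041·1.21 = 0.22·Cₑ + 0.99·0.00064.
Cₑ = (0.04961 − 0.0006336) / 0.22 = 0.2226 mg/L.

0.223 mg/L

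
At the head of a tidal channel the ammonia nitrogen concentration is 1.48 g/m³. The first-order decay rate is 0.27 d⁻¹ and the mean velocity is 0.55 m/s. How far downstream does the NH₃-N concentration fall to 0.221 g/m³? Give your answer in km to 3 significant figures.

From C = C₀·e^(−kt), t = ln(C₀/C)/k = ln(1.48/0.221)/0.27 = 1.902/0.27 = 7.043 d.
Distance = v·t = 0.55 m/s × 6.085e+05 s = 3.347e+05 m = 334.7 km.

335 km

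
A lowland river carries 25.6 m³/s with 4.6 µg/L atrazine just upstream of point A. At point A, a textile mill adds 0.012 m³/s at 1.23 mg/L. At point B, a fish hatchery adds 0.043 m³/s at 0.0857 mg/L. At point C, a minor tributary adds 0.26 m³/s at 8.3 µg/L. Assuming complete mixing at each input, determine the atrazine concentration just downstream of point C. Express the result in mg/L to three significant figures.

4.6 µg/L = 0.0046 mg/L.
After input A: C = (25.6·0.0046 + 0.012·1.23) / 25.61 = 0.005174 mg/L.
After input B: C = (25.61·0.005174 + 0.043·0.0857) / 25.66 = 0.005309 mg/L.
8.3 µg/L = 0.0083 mg/L.
After input C: C = (25.66·0.005309 + 0.26·0.0083) / 25.92 = 0.005339 mg/L.

0.00534 mg/L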